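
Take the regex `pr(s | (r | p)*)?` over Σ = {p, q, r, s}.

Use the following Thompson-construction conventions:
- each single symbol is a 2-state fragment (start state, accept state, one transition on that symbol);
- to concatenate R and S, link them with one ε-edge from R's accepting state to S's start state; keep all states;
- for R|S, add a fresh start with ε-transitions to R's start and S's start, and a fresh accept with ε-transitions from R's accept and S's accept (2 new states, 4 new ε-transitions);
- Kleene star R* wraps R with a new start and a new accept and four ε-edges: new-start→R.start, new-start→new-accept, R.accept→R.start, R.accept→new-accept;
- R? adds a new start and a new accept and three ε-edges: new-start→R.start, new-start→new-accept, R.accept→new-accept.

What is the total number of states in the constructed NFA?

Bottom-up over the parse tree:
Each of the 5 symbol leaves contributes a 2-state fragment.
  r | p : 6 states
  (r | p)* : 8 states
  s | (r | p)* : 12 states
  (s | (r | p)*)? : 14 states
  pr(s | (r | p)*)? : 18 states

18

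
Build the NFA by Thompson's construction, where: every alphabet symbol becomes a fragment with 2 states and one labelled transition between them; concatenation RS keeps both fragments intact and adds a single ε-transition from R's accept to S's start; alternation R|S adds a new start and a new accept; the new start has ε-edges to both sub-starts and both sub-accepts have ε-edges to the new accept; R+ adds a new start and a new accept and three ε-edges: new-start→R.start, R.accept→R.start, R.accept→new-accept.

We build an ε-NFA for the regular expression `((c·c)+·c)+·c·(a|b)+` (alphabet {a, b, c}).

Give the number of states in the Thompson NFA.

20

Building bottom-up:
Each of the 6 symbol leaves contributes a 2-state fragment.
  c·c — 4 states
  (c·c)+ — 6 states
  (c·c)+·c — 8 states
  ((c·c)+·c)+ — 10 states
  a|b — 6 states
  (a|b)+ — 8 states
  ((c·c)+·c)+·c·(a|b)+ — 20 states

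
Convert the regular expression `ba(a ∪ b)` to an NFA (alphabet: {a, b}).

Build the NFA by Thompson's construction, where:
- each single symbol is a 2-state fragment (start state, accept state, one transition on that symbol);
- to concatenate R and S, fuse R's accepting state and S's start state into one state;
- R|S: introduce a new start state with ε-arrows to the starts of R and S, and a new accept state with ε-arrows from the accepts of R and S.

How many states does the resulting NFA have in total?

8

Building bottom-up:
Each of the 4 symbol leaves contributes a 2-state fragment.
  a ∪ b → 6 states
  ba(a ∪ b) → 8 states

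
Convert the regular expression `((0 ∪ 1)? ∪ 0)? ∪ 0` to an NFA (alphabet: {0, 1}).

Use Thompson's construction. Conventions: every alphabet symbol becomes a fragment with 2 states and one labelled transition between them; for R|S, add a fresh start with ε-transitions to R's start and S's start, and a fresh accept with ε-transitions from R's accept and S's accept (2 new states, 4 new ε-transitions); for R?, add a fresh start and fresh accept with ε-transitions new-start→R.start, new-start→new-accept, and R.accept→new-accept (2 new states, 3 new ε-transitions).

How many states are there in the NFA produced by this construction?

18

Building bottom-up:
Each of the 4 symbol leaves contributes a 2-state fragment.
  0 ∪ 1 = 6 states
  (0 ∪ 1)? = 8 states
  (0 ∪ 1)? ∪ 0 = 12 states
  ((0 ∪ 1)? ∪ 0)? = 14 states
  ((0 ∪ 1)? ∪ 0)? ∪ 0 = 18 states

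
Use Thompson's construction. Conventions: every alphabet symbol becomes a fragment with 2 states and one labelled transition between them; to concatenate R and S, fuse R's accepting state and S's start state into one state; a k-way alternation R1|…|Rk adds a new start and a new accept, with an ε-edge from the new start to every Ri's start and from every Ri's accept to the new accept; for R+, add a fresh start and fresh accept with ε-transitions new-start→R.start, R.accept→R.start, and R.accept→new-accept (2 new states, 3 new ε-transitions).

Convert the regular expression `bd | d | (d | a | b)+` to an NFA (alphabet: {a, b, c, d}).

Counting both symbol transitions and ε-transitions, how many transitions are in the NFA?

21

Building bottom-up:
Each of the 6 symbol leaves contributes 1 transition (1 symbol, 0 ε).
  bd → 2 transitions (2 symbol, 0 ε)
  d | a | b → 9 transitions (3 symbol, 6 ε)
  (d | a | b)+ → 12 transitions (3 symbol, 9 ε)
  bd | d | (d | a | b)+ → 21 transitions (6 symbol, 15 ε)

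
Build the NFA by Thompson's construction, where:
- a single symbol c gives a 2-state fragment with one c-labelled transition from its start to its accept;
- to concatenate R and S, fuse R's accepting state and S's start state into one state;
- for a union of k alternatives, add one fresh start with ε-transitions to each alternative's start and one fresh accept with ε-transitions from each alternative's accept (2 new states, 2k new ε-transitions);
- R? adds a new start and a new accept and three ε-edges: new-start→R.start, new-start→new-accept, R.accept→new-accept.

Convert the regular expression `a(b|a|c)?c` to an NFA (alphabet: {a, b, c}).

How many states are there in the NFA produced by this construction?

12

Building bottom-up:
Each of the 5 symbol leaves contributes a 2-state fragment.
  b|a|c : 8 states
  (b|a|c)? : 10 states
  a(b|a|c)?c : 12 states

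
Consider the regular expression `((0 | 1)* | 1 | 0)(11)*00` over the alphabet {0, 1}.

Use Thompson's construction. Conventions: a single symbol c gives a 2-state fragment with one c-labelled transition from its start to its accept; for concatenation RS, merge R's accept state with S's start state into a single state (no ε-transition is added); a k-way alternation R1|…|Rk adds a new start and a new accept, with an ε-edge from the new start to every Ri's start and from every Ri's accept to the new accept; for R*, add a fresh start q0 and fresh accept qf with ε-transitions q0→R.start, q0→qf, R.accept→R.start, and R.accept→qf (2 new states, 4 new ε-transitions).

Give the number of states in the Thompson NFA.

20

Recursing over subexpressions:
Each of the 8 symbol leaves contributes a 2-state fragment.
  0 | 1 = 6 states
  (0 | 1)* = 8 states
  (0 | 1)* | 1 | 0 = 14 states
  11 = 3 states
  (11)* = 5 states
  ((0 | 1)* | 1 | 0)(11)*00 = 20 states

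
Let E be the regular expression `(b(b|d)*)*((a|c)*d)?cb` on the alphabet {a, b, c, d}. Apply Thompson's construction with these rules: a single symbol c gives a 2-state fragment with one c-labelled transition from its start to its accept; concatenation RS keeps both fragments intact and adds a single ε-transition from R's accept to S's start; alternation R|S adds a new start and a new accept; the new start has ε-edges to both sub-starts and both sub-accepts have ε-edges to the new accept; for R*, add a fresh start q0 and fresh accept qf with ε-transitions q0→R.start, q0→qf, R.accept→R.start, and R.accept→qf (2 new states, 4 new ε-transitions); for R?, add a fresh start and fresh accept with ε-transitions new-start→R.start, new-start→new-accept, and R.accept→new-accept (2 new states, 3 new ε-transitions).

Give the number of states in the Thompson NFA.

28

Building bottom-up:
Each of the 8 symbol leaves contributes a 2-state fragment.
  b|d — 6 states
  (b|d)* — 8 states
  b(b|d)* — 10 states
  (b(b|d)*)* — 12 states
  a|c — 6 states
  (a|c)* — 8 states
  (a|c)*d — 10 states
  ((a|c)*d)? — 12 states
  (b(b|d)*)*((a|c)*d)?cb — 28 states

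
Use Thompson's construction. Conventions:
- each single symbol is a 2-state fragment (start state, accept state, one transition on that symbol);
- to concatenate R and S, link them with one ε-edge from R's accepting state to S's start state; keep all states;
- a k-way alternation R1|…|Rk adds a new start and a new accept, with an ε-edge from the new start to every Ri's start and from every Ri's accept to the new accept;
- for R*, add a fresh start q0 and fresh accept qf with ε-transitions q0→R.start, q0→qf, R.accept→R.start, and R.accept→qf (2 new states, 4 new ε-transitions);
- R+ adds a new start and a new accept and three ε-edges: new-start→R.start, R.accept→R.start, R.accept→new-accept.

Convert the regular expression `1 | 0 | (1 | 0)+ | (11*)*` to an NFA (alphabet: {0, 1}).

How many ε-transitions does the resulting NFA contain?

24

Per subexpression:
Each of the 6 symbol leaves contributes 0 ε-transitions.
  1 | 0 = 4 ε-transitions
  (1 | 0)+ = 7 ε-transitions
  1* = 4 ε-transitions
  11* = 5 ε-transitions
  (11*)* = 9 ε-transitions
  1 | 0 | (1 | 0)+ | (11*)* = 24 ε-transitions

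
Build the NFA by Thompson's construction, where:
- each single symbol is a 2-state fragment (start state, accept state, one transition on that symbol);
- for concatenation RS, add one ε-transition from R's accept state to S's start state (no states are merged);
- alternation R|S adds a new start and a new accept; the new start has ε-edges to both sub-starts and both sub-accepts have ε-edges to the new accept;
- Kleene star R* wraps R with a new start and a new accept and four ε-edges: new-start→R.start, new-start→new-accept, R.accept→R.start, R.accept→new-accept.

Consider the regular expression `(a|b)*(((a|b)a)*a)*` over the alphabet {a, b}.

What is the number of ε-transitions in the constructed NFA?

23

Building bottom-up:
Each of the 6 symbol leaves contributes 0 ε-transitions.
  a|b : 4 ε-transitions
  (a|b)* : 8 ε-transitions
  a|b : 4 ε-transitions
  (a|b)a : 5 ε-transitions
  ((a|b)a)* : 9 ε-transitions
  ((a|b)a)*a : 10 ε-transitions
  (((a|b)a)*a)* : 14 ε-transitions
  (a|b)*(((a|b)a)*a)* : 23 ε-transitions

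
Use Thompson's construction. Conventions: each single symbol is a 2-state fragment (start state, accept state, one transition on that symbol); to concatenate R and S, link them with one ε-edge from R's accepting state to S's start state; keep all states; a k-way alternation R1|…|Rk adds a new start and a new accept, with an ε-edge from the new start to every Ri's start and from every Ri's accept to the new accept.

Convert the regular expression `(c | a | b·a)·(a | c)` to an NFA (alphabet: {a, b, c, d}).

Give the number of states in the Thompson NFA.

By structural recursion:
Each of the 6 symbol leaves contributes a 2-state fragment.
  b·a → 4 states
  c | a | b·a → 10 states
  a | c → 6 states
  (c | a | b·a)·(a | c) → 16 states

16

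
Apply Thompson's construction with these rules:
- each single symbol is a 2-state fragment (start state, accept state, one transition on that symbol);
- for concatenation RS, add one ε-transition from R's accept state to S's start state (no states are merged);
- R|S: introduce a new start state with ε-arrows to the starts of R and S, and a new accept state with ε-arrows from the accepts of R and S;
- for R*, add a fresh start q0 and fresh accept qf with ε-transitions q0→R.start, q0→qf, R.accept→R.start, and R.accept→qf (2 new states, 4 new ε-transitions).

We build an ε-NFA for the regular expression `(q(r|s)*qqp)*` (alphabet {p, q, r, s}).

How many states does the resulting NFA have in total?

18

By structural recursion:
Each of the 6 symbol leaves contributes a 2-state fragment.
  r|s → 6 states
  (r|s)* → 8 states
  q(r|s)*qqp → 16 states
  (q(r|s)*qqp)* → 18 states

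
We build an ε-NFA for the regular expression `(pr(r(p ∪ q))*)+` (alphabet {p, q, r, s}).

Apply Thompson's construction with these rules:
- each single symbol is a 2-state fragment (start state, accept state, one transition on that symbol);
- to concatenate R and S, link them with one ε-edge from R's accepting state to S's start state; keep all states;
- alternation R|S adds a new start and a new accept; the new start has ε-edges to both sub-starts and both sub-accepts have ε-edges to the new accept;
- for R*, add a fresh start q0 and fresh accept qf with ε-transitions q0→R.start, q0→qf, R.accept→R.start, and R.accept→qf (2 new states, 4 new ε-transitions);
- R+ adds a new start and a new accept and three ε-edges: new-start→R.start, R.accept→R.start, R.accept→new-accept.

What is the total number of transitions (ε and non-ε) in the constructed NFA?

19

Bottom-up over the parse tree:
Each of the 5 symbol leaves contributes 1 transition (1 symbol, 0 ε).
  p ∪ q = 6 transitions (2 symbol, 4 ε)
  r(p ∪ q) = 8 transitions (3 symbol, 5 ε)
  (r(p ∪ q))* = 12 transitions (3 symbol, 9 ε)
  pr(r(p ∪ q))* = 16 transitions (5 symbol, 11 ε)
  (pr(r(p ∪ q))*)+ = 19 transitions (5 symbol, 14 ε)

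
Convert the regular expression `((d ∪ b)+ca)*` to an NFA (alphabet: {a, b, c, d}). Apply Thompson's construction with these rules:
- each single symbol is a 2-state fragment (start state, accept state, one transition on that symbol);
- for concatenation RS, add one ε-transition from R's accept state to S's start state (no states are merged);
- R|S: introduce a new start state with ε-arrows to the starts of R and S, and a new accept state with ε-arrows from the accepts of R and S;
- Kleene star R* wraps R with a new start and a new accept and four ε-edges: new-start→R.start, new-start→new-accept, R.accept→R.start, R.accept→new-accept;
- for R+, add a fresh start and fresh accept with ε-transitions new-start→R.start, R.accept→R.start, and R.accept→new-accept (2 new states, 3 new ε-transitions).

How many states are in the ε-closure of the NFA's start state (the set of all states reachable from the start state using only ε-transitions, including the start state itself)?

6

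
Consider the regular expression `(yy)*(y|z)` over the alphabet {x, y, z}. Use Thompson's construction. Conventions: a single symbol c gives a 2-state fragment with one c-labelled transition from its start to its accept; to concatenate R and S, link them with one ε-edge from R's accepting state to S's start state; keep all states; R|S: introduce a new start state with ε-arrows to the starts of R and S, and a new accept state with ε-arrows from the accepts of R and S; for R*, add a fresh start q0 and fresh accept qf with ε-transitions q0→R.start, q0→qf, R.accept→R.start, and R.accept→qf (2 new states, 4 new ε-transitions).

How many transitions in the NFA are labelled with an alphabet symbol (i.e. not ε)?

Per subexpression:
Each of the 4 symbol leaves contributes exactly 1 symbol transition.
  yy : 2 symbol transitions
  (yy)* : 2 symbol transitions
  y|z : 2 symbol transitions
  (yy)*(y|z) : 4 symbol transitions

4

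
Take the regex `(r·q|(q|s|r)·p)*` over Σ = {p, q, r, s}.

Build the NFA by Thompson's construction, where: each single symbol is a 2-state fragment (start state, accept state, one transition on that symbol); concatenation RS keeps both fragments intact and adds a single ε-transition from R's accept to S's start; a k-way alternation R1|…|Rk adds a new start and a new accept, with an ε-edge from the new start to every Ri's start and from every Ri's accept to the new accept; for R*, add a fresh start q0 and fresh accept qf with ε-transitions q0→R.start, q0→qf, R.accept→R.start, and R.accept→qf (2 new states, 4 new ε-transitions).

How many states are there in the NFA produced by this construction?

Per subexpression:
Each of the 6 symbol leaves contributes a 2-state fragment.
  r·q = 4 states
  q|s|r = 8 states
  (q|s|r)·p = 10 states
  r·q|(q|s|r)·p = 16 states
  (r·q|(q|s|r)·p)* = 18 states

18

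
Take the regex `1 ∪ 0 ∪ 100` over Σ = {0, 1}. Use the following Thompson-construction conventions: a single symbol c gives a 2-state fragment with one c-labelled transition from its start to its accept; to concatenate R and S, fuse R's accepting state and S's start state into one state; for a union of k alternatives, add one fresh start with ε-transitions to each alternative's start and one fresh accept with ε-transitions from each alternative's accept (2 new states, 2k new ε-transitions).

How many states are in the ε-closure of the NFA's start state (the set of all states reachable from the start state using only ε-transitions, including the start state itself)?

4

Work bottom-up. For each fragment F, track |ε-closure(F.start)| and whether F's accept lies in that closure (i.e. whether F accepts ε). A single-symbol fragment has closure size 1 and does not accept ε.
  100 : same as the first factor's closure: C = 1
  1 ∪ 0 ∪ 100 : C = 1 + 1 + 1 + 1 = 4 (the new accept is not ε-reachable since no branch accepts ε)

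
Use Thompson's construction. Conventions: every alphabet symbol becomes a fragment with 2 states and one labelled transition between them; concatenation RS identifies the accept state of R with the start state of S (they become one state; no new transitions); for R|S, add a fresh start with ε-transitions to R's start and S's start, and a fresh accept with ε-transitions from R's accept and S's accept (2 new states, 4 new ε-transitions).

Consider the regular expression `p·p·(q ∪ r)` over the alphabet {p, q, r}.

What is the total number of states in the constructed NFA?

8

Bottom-up over the parse tree:
Each of the 4 symbol leaves contributes a 2-state fragment.
  q ∪ r = 6 states
  p·p·(q ∪ r) = 8 states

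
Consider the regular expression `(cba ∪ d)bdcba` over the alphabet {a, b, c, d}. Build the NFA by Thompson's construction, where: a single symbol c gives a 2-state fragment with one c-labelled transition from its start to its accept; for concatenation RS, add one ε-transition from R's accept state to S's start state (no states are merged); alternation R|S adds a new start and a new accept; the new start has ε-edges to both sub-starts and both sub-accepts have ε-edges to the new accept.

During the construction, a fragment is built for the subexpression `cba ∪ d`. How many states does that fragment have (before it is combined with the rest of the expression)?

10

Fragment for `cba ∪ d`:
Each of the 4 symbol leaves contributes a 2-state fragment.
  cba → 6 states
  cba ∪ d → 10 states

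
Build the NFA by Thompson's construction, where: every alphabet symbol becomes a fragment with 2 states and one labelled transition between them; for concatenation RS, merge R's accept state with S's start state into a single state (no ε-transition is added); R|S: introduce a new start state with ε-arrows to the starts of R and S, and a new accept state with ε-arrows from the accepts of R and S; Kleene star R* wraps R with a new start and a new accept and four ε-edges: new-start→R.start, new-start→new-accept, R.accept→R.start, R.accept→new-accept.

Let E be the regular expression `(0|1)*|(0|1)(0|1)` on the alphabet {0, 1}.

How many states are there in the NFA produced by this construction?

21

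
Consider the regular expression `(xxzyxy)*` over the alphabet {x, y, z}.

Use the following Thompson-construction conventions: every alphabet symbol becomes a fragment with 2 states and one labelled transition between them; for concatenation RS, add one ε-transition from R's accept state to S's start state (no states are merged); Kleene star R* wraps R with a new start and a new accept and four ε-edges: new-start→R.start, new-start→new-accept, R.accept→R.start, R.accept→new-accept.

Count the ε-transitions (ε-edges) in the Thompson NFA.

9

Recursing over subexpressions:
Each of the 6 symbol leaves contributes 0 ε-transitions.
  xxzyxy — 5 ε-transitions
  (xxzyxy)* — 9 ε-transitions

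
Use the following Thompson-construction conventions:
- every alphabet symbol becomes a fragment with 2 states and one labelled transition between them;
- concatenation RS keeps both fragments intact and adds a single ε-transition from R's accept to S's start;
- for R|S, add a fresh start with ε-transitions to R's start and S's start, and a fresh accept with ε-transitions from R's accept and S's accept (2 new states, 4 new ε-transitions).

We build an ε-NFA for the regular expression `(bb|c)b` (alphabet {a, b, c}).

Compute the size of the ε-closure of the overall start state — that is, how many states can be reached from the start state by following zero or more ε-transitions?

3

Compute the ε-closure size of each fragment's start state recursively; a symbol fragment's start has no outgoing ε-edge, so its closure is just itself (size 1).
  bb → |ε-closure| equals the left operand's closure size = 1 (its accept is not ε-reachable, so the closure stops there)
  bb|c → new start ε-reaches every alternative's start; none of them accept ε, so the new accept is not reached: |ε-closure| = 1 + 1 + 1 = 3
  (bb|c)b → |ε-closure| equals the left operand's closure size = 3 (its accept is not ε-reachable, so the closure stops there)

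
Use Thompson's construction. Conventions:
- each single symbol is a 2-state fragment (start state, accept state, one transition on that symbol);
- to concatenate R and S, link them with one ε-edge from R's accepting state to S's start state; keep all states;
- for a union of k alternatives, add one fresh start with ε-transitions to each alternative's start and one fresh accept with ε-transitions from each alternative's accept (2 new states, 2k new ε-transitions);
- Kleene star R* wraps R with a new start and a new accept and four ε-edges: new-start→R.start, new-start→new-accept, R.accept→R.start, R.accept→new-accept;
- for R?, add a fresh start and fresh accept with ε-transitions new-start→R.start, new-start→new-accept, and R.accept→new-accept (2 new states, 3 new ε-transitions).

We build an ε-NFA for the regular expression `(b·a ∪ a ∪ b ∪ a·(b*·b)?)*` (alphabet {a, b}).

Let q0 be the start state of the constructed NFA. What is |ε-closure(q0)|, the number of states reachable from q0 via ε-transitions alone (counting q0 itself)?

Let C(F) = |ε-closure(F.start)| within fragment F, and note whether F accepts ε. Symbol fragments have C = 1 and do not accept ε. Then:
  b·a — same as the first factor's closure: |ε-closure| = 1
  b* — new start has ε-edges to the inner start and to the new accept, so |ε-closure| = 2 + 1 = 3
  b*·b — |ε-closure| = 3 + 1 = 4 (closure spills across the concat boundary because the left factor accepts ε)
  (b*·b)? — |ε-closure| = 1 (new start) + 4 (body) + 1 (new accept, via ε) = 6
  a·(b*·b)? — |ε-closure| equals the left operand's closure size = 1 (its accept is not ε-reachable, so the closure stops there)
  b·a ∪ a ∪ b ∪ a·(b*·b)? — new start ε-reaches every alternative's start; none of them accept ε, so the new accept is not reached: |ε-closure| = 1 + 1 + 1 + 1 + 1 = 5
  (b·a ∪ a ∪ b ∪ a·(b*·b)?)* — new start has ε-edges to the inner start and to the new accept, so |ε-closure| = 2 + 5 = 7

7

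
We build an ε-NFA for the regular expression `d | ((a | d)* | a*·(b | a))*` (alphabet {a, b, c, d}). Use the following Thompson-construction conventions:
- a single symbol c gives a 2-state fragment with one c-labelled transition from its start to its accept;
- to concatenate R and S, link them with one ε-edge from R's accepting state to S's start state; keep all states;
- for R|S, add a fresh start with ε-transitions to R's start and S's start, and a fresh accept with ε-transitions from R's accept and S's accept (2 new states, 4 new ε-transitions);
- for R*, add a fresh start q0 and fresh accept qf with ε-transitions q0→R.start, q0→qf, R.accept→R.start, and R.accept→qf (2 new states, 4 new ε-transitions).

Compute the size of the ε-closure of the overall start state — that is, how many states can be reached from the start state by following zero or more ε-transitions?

Compute the ε-closure size of each fragment's start state recursively; a symbol fragment's start has no outgoing ε-edge, so its closure is just itself (size 1).
  a | d — new start ε-reaches every alternative's start; none of them accept ε, so the new accept is not reached: C = 1 + 1 + 1 = 3
  (a | d)* — new start has ε-edges to the inner start and to the new accept, so C = 2 + 3 = 5
  a* — C = 1 (new start) + 1 (body) + 1 (new accept) = 3
  b | a — new start ε-reaches every alternative's start; none of them accept ε, so the new accept is not reached: C = 1 + 1 + 1 = 3
  a*·(b | a) — C = 3 + 3 = 6 (closure spills across the concat boundary because the left factor accepts ε)
  (a | d)* | a*·(b | a) — C = 1 (new start) + (5 + 6) + 1 (new accept, since some branch ε-reaches its own accept) = 13
  ((a | d)* | a*·(b | a))* — new start has ε-edges to the inner start and to the new accept, so C = 2 + 13 = 15
  d | ((a | d)* | a*·(b | a))* — C = 1 (new start) + (1 + 15) + 1 (new accept, since some branch ε-reaches its own accept) = 18

18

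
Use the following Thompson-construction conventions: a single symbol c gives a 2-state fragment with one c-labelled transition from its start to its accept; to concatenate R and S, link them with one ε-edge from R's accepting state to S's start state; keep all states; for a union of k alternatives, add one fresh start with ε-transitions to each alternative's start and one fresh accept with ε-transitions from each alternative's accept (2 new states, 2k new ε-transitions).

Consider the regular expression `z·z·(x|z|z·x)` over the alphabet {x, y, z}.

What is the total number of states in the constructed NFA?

14

Building bottom-up:
Each of the 6 symbol leaves contributes a 2-state fragment.
  z·x = 4 states
  x|z|z·x = 10 states
  z·z·(x|z|z·x) = 14 states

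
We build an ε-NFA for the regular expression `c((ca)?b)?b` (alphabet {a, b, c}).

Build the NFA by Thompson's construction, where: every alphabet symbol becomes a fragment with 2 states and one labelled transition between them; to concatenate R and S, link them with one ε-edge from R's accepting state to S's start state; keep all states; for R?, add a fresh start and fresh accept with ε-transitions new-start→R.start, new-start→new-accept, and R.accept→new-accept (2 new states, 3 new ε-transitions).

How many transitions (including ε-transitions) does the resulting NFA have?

15

Bottom-up over the parse tree:
Each of the 5 symbol leaves contributes 1 transition (1 symbol, 0 ε).
  ca — 3 transitions (2 symbol, 1 ε)
  (ca)? — 6 transitions (2 symbol, 4 ε)
  (ca)?b — 8 transitions (3 symbol, 5 ε)
  ((ca)?b)? — 11 transitions (3 symbol, 8 ε)
  c((ca)?b)?b — 15 transitions (5 symbol, 10 ε)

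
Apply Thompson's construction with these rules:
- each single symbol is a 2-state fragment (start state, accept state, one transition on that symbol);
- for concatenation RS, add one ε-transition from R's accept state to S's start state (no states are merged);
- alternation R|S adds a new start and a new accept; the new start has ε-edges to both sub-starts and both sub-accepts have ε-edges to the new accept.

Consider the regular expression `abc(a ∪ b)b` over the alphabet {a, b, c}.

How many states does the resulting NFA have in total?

14

Per subexpression:
Each of the 6 symbol leaves contributes a 2-state fragment.
  a ∪ b = 6 states
  abc(a ∪ b)b = 14 states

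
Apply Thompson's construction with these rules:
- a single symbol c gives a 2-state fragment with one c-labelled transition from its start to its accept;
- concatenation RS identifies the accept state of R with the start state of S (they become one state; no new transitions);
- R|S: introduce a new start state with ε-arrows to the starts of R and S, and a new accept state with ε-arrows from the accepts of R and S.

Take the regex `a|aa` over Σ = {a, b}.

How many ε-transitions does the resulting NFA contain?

4

Recursing over subexpressions:
Each of the 3 symbol leaves contributes 0 ε-transitions.
  aa = 0 ε-transitions
  a|aa = 4 ε-transitions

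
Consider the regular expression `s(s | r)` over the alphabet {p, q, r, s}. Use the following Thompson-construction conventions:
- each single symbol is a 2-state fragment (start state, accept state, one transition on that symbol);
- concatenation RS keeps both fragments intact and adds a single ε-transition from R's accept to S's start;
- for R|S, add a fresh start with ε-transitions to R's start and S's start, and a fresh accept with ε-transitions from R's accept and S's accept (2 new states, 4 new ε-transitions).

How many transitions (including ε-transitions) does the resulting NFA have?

By structural recursion:
Each of the 3 symbol leaves contributes 1 transition (1 symbol, 0 ε).
  s | r : 6 transitions (2 symbol, 4 ε)
  s(s | r) : 8 transitions (3 symbol, 5 ε)

8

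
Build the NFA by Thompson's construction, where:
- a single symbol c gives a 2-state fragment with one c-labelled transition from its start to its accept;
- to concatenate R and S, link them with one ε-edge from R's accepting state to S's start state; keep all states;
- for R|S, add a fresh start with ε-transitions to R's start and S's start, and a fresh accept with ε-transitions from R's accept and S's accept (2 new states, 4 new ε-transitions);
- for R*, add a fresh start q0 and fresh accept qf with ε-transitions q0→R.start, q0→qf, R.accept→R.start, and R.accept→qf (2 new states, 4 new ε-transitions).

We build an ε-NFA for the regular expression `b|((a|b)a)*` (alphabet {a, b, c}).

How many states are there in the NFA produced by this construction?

14

Recursing over subexpressions:
Each of the 4 symbol leaves contributes a 2-state fragment.
  a|b : 6 states
  (a|b)a : 8 states
  ((a|b)a)* : 10 states
  b|((a|b)a)* : 14 states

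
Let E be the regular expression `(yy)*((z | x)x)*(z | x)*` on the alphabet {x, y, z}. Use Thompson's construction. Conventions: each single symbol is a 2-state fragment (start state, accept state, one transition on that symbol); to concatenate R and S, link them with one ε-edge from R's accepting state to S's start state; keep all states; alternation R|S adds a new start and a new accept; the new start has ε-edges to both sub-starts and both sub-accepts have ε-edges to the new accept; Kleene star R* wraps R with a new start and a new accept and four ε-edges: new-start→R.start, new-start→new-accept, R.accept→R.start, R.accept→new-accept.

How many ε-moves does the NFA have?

24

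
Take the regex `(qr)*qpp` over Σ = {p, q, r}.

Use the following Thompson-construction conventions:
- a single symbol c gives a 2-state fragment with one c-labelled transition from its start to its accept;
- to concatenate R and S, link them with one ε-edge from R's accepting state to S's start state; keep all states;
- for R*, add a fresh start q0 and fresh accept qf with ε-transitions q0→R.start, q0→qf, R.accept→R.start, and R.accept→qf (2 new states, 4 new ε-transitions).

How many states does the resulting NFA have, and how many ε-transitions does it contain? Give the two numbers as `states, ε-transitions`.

12, 8

Recursing over subexpressions:
Each of the 5 symbol leaves contributes 2 states and 0 ε-transitions.
  qr → 4 states, 1 ε-transition
  (qr)* → 6 states, 5 ε-transitions
  (qr)*qpp → 12 states, 8 ε-transitions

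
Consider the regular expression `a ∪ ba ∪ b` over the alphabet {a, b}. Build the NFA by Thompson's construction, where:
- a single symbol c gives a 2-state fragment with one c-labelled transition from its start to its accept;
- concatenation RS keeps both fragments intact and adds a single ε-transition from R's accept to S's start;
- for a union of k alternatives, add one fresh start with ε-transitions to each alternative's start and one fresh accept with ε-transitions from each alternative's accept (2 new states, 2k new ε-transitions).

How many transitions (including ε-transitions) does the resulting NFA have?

11

Building bottom-up:
Each of the 4 symbol leaves contributes 1 transition (1 symbol, 0 ε).
  ba → 3 transitions (2 symbol, 1 ε)
  a ∪ ba ∪ b → 11 transitions (4 symbol, 7 ε)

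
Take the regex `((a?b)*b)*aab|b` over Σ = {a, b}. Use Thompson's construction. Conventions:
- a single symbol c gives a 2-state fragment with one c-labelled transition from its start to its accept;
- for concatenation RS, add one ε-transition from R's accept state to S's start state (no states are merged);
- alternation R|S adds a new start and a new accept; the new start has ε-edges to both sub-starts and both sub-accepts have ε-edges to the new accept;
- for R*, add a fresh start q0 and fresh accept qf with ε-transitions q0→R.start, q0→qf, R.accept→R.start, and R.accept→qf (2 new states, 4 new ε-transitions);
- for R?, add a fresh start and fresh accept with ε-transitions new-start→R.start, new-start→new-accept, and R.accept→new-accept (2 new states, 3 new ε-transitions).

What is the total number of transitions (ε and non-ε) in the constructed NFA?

27

Building bottom-up:
Each of the 7 symbol leaves contributes 1 transition (1 symbol, 0 ε).
  a? — 4 transitions (1 symbol, 3 ε)
  a?b — 6 transitions (2 symbol, 4 ε)
  (a?b)* — 10 transitions (2 symbol, 8 ε)
  (a?b)*b — 12 transitions (3 symbol, 9 ε)
  ((a?b)*b)* — 16 transitions (3 symbol, 13 ε)
  ((a?b)*b)*aab — 22 transitions (6 symbol, 16 ε)
  ((a?b)*b)*aab|b — 27 transitions (7 symbol, 20 ε)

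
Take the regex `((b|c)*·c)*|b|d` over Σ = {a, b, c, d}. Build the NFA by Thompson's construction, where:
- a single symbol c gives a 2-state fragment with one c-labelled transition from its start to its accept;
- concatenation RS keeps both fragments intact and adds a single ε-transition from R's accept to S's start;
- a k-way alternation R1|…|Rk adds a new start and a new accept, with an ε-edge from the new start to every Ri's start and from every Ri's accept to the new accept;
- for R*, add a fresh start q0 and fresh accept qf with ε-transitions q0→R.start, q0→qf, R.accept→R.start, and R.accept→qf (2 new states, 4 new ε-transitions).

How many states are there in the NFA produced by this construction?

18

Recursing over subexpressions:
Each of the 5 symbol leaves contributes a 2-state fragment.
  b|c — 6 states
  (b|c)* — 8 states
  (b|c)*·c — 10 states
  ((b|c)*·c)* — 12 states
  ((b|c)*·c)*|b|d — 18 states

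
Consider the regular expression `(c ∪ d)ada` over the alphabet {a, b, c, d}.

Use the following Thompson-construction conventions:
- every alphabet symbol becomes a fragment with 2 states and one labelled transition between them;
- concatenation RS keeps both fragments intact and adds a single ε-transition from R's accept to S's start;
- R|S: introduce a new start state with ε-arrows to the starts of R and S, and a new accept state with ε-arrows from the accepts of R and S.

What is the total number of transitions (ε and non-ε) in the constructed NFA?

12

Bottom-up over the parse tree:
Each of the 5 symbol leaves contributes 1 transition (1 symbol, 0 ε).
  c ∪ d = 6 transitions (2 symbol, 4 ε)
  (c ∪ d)ada = 12 transitions (5 symbol, 7 ε)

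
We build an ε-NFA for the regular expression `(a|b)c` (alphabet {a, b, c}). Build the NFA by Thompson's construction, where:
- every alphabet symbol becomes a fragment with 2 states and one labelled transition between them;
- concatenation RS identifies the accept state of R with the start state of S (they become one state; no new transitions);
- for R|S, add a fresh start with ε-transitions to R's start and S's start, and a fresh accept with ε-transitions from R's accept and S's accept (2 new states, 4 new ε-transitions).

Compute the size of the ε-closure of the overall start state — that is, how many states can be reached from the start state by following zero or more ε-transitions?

Let C(F) = |ε-closure(F.start)| within fragment F, and note whether F accepts ε. Symbol fragments have C = 1 and do not accept ε. Then:
  a|b → C = 1 + 1 + 1 = 3 (the new accept is not ε-reachable since no branch accepts ε)
  (a|b)c → C equals the left operand's closure size = 3 (its accept is not ε-reachable, so the closure stops there)

3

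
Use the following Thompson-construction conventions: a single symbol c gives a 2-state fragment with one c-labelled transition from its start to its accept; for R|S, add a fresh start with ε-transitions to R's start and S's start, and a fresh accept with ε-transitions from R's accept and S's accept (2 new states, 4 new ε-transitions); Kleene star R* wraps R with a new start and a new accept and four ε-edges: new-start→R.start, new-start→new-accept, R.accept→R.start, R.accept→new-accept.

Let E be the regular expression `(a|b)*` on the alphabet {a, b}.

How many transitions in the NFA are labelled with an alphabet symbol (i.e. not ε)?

2

Recursing over subexpressions:
Each of the 2 symbol leaves contributes exactly 1 symbol transition.
  a|b : 2 symbol transitions
  (a|b)* : 2 symbol transitions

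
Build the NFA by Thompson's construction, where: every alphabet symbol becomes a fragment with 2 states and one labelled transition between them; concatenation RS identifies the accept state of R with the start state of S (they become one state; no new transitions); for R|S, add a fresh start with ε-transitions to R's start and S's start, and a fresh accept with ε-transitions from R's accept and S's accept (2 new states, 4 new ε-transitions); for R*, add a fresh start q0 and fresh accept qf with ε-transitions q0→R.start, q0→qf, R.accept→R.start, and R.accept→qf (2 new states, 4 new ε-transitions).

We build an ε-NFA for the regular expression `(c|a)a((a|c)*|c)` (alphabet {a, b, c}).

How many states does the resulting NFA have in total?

Recursing over subexpressions:
Each of the 6 symbol leaves contributes a 2-state fragment.
  c|a : 6 states
  a|c : 6 states
  (a|c)* : 8 states
  (a|c)*|c : 12 states
  (c|a)a((a|c)*|c) : 18 states

18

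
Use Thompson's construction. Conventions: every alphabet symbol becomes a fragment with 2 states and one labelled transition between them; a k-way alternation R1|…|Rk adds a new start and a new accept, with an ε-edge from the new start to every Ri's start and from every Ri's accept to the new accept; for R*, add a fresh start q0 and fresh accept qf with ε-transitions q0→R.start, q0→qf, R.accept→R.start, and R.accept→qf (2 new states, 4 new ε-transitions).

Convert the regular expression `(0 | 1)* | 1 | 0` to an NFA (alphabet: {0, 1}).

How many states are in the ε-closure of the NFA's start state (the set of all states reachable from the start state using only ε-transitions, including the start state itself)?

Work bottom-up. For each fragment F, track |ε-closure(F.start)| and whether F's accept lies in that closure (i.e. whether F accepts ε). A single-symbol fragment has closure size 1 and does not accept ε.
  0 | 1 : new start ε-reaches every alternative's start; none of them accept ε, so the new accept is not reached: |ε-closure| = 1 + 1 + 1 = 3
  (0 | 1)* : the star's fresh start ε-reaches both the body's start and the fresh accept: |ε-closure| = 2 + 3 = 5
  (0 | 1)* | 1 | 0 : |ε-closure| = 1 (new start) + (5 + 1 + 1) + 1 (new accept, since some branch ε-reaches its own accept) = 9

9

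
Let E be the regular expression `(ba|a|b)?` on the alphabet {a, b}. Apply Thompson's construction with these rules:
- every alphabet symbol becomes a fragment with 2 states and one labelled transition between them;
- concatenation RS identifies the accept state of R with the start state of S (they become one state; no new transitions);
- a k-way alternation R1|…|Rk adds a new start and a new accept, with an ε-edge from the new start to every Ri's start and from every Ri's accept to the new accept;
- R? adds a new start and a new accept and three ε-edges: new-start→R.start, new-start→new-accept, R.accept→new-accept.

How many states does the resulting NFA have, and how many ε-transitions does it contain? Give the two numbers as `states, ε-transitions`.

11, 9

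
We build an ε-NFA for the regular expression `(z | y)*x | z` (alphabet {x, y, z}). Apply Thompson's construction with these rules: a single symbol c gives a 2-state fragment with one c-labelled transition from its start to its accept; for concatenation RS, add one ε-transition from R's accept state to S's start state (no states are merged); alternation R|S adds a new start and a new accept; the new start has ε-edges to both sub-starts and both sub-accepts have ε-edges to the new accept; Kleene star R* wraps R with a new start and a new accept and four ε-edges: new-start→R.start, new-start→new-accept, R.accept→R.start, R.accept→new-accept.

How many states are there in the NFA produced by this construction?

Building bottom-up:
Each of the 4 symbol leaves contributes a 2-state fragment.
  z | y : 6 states
  (z | y)* : 8 states
  (z | y)*x : 10 states
  (z | y)*x | z : 14 states

14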